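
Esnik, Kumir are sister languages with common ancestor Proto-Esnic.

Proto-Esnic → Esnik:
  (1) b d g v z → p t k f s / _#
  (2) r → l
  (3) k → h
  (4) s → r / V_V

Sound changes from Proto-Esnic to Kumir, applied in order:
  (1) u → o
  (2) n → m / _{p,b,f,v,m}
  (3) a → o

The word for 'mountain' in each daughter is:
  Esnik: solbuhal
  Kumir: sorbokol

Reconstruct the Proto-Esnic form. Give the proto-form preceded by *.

Position 7: Esnik has a, Kumir has o. Esnik preserves a here (none of its changes turn any other segment into a), so the proto-segment is *a.
Position 6: Esnik has h, Kumir has k. Kumir preserves k here (none of its changes turn any other segment into k), so the proto-segment is *k.
Verify the candidate proto-form against each daughter:
Esnik: start from *sorbukal.
  rule 1: no change — sorbukal
  rule 2 (unconditioned shift): sorbukal → solbukal
  rule 3 (unconditioned shift): solbukal → solbuhal
  rule 4: no change — solbuhal
  ⇒ Esnik solbuhal
Kumir: start from *sorbukal.
  rule 1 (vowel merger): sorbukal → sorbokal
  rule 2: no change — sorbokal
  rule 3 (vowel merger): sorbokal → sorbokol
  ⇒ Kumir sorbokol
*sorbukal is the unique common source.

*sorbukal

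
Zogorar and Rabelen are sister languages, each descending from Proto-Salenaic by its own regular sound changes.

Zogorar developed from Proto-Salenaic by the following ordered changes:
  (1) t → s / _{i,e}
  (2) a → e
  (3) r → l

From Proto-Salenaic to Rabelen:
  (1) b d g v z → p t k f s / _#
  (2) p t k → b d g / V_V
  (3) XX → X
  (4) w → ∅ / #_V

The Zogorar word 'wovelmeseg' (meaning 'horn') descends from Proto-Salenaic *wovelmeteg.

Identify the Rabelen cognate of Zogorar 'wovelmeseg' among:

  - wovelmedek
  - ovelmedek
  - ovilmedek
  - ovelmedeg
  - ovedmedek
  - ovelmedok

Rabelen: *wovelmeteg > wovelmetek > wovelmedek > ovelmedek  (by final devoicing, intervocalic voicing, glide loss)
Among the options, 'ovelmedek' alone shows every Rabelen change applied in order.

ovelmedek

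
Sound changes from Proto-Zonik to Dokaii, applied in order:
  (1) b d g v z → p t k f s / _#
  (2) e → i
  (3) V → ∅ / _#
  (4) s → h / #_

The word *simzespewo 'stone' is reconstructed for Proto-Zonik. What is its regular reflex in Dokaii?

himzispiw

Dokaii: start from *simzespewo.
  rule 1: no change — simzespewo
  rule 2 (vowel merger): simzespewo → simzispiwo
  rule 3 (apocope): simzispiwo → simzispiw
  rule 4 (debuccalisation): simzispiw → himzispiw
  ⇒ Dokaii himzispiw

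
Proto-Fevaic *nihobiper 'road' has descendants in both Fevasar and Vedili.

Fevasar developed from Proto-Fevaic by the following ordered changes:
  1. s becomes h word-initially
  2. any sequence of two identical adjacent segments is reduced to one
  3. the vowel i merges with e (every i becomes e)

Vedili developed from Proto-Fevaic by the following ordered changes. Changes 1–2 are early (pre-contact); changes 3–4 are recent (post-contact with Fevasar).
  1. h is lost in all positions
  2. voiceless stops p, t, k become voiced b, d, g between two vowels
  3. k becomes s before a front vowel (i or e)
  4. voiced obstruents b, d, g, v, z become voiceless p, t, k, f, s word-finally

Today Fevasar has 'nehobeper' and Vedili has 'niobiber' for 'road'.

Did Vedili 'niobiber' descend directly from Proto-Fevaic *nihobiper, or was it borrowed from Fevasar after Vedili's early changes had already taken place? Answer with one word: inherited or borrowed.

If inherited, *nihobiper would pass through all of Vedili's changes:
Vedili: start from *nihobiper.
  rule 1 (h-loss): nihobiper → niobiper
  rule 2 (intervocalic voicing): niobiper → niobiber
  rule 3: no change — niobiber
  rule 4: no change — niobiber
  ⇒ Vedili niobiber
If borrowed from Fevasar 'nehobeper' after the early changes, it would undergo only the recent ones:
  rule 3 (palatalisation): no change (nehobeper)
  rule 4 (final devoicing): no change (nehobeper)
  ⇒ as a loan: nehobeper
Vedili 'niobiber' matches the inherited outcome exactly, so it is an inherited cognate, not a loan.

inherited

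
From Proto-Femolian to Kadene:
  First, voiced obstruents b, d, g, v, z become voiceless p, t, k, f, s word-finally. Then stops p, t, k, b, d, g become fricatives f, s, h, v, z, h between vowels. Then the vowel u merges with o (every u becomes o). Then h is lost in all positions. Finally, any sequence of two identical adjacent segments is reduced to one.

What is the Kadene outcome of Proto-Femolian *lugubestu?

lovesto

Kadene: *lugubestu
  lugubestu (rule 1 does not apply)
  lugubestu → luhuvestu   [intervocalic lenition]
  luhuvestu → lohovesto   [vowel merger]
  lohovesto → loovesto   [h-loss]
  loovesto → lovesto   [degemination]
  giving Kadene lovesto.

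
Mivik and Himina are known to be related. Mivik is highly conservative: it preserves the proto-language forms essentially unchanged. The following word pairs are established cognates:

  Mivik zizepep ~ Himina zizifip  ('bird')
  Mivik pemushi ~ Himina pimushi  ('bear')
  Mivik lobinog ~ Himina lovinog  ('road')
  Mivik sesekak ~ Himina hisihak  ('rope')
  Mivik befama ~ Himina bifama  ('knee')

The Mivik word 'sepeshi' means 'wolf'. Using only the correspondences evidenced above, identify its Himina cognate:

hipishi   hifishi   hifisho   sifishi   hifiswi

sesekak ~ hisihak — Mivik s corresponds to Himina h word-initially before a front vowel.
zizepep ~ zizifip — Mivik e corresponds to Himina i after a consonant, before a labial obstruent.
zizepep ~ zizifip — Mivik p corresponds to Himina f between vowels (before a front vowel).
sesekak ~ hisihak — Mivik e corresponds to Himina i after a consonant, before a consonant other than r, m, n, p, b, f, v.
Applying these to Mivik 'sepeshi':
  sepeshi → hepeshi   (s→h word-initially before a front vowel)
  hepeshi → hipeshi   (e→i after a consonant, before a labial obstruent)
  hipeshi → hifeshi   (p→f between vowels (before a front vowel))
  hifeshi → hifishi   (e→i after a consonant, before a consonant other than r, m, n, p, b, f, v)
So the Himina cognate is 'hifishi'.

hifishi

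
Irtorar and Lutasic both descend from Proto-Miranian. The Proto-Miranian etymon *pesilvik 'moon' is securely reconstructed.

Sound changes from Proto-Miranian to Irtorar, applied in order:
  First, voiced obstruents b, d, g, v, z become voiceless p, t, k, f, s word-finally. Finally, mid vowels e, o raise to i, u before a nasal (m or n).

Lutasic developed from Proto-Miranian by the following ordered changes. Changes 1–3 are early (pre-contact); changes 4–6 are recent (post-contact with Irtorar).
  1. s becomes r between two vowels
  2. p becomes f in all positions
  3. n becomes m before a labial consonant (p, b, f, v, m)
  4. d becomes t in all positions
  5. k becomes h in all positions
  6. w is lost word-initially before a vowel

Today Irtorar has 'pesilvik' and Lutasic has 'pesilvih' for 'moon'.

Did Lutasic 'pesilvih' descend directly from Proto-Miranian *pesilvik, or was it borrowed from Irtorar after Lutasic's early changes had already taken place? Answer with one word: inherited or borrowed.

borrowed

If inherited, *pesilvik would pass through all of Lutasic's changes:
Lutasic: *pesilvik > perilvik > ferilvik > ferilvih  (by rhotacism, unconditioned shift, unconditioned shift)
If borrowed from Irtorar 'pesilvik' after the early changes, it would undergo only the recent ones:
  rule 4 (unconditioned shift): no change (pesilvik)
  rule 5 (unconditioned shift): pesilvik → pesilvih
  rule 6 (glide loss): no change (pesilvih)
  ⇒ as a loan: pesilvih
Lutasic 'pesilvih' matches the loan outcome 'pesilvih', not the inherited 'ferilvih' — it skipped the early Lutasic changes, so it was borrowed from Irtorar.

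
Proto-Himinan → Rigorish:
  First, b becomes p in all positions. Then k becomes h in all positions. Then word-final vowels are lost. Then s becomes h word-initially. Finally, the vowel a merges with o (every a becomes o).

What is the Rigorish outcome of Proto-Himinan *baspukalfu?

pospuholf

Rigorish: start from *baspukalfu.
  rule 1 (unconditioned shift): baspukalfu → paspukalfu
  rule 2 (unconditioned shift): paspukalfu → paspuhalfu
  rule 3 (apocope): paspuhalfu → paspuhalf
  rule 4: no change — paspuhalf
  rule 5 (vowel merger): paspuhalf → pospuholf
  ⇒ Rigorish pospuholf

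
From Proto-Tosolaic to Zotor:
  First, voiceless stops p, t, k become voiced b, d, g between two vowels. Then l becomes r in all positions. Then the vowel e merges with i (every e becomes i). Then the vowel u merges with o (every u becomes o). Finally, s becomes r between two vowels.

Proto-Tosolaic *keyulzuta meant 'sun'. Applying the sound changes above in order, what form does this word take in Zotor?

kiyorzoda

Zotor: *keyulzuta
  keyulzuta → keyulzuda   [intervocalic voicing]
  keyulzuda → keyurzuda   [unconditioned shift]
  keyurzuda → kiyurzuda   [vowel merger]
  kiyurzuda → kiyorzoda   [vowel merger]
  kiyorzoda (rule 5 does not apply)
  giving Zotor kiyorzoda.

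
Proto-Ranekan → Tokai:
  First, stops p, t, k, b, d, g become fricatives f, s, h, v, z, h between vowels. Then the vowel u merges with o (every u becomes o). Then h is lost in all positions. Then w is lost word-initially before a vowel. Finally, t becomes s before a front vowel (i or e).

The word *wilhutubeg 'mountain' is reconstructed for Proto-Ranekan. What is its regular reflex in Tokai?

Tokai: *wilhutubeg
  wilhutubeg → wilhusuveg   [intervocalic lenition]
  wilhusuveg → wilhosoveg   [vowel merger]
  wilhosoveg → wilosoveg   [h-loss]
  wilosoveg → ilosoveg   [glide loss]
  ilosoveg (rule 5 does not apply)
  giving Tokai ilosoveg.

ilosoveg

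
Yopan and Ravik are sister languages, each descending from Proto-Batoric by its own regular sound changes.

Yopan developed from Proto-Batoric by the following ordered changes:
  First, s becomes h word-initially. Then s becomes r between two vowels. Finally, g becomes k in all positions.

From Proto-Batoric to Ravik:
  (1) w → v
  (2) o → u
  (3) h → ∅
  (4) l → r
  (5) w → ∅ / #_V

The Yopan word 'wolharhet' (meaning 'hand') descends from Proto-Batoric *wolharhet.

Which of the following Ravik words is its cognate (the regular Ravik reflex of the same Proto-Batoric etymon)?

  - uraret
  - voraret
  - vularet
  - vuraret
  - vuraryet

Ravik: *wolharhet
  wolharhet → volharhet   [unconditioned shift]
  volharhet → vulharhet   [vowel merger]
  vulharhet → vularet   [h-loss]
  vularet → vuraret   [unconditioned shift]
  vuraret (rule 5 does not apply)
  giving Ravik vuraret.
Among the options, 'vuraret' alone shows every Ravik change applied in order.

vuraret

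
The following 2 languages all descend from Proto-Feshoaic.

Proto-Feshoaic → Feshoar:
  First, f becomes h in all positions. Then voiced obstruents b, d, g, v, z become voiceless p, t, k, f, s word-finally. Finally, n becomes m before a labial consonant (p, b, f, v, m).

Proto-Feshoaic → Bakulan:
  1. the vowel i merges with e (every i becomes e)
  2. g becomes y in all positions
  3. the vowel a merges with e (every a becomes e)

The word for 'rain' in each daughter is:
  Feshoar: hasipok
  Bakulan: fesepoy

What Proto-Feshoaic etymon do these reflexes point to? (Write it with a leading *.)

Position 7: Feshoar has k, Bakulan has y. Taking the neighbouring segments as reconstructed: Feshoar k could go back to *k or *g; Bakulan y could go back to *g or *y — the one source consistent with every daughter is *g.
Position 4: Feshoar has i, Bakulan has e. Feshoar preserves i here (none of its changes turn any other segment into i), so the proto-segment is *i.
Position 2: Feshoar has a, Bakulan has e. Feshoar preserves a here (none of its changes turn any other segment into a), so the proto-segment is *a.
Verify the candidate proto-form against each daughter:
Feshoar: *fasipog
  fasipog → hasipog   [unconditioned shift]
  hasipog → hasipok   [final devoicing]
  hasipok (rule 3 does not apply)
  giving Feshoar hasipok.
Bakulan: *fasipog
  fasipog → fasepog   [vowel merger]
  fasepog → fasepoy   [unconditioned shift]
  fasepoy → fesepoy   [vowel merger]
  giving Bakulan fesepoy.
Only *fasipog yields all of Feshoar hasipok, Bakulan fesepoy.

*fasipog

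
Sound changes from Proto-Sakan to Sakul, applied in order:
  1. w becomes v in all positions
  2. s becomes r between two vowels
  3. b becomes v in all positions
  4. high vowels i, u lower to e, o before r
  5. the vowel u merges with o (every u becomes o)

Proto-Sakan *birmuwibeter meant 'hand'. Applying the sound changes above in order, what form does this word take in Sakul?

Sakul: *birmuwibeter > birmuvibeter > virmuviveter > vermuviveter > vermoviveter  (by unconditioned shift, unconditioned shift, pre-rhotic lowering, vowel merger)

vermoviveter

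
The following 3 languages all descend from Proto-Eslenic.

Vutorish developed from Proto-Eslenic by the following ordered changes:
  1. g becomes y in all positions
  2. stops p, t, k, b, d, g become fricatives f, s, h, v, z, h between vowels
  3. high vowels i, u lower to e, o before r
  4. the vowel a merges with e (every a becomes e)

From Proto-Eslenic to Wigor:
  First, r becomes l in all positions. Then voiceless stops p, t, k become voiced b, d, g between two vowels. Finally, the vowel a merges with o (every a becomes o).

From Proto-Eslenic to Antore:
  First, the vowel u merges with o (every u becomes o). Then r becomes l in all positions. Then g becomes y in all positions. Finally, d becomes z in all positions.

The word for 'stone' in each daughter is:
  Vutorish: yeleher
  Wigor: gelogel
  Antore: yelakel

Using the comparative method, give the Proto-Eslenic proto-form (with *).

*gelaker

Position 1: Vutorish has y, Wigor has g, Antore has y. Taking the neighbouring segments as reconstructed: Vutorish y could go back to *g or *y; Wigor g can only go back to *g; Antore y could go back to *g or *y — the one source consistent with every daughter is *g.
Position 7: Vutorish has r, Wigor has l, Antore has l. Vutorish preserves r here (none of its changes turn any other segment into r), so the proto-segment is *r.
Verify the candidate proto-form against each daughter:
Vutorish: *gelaker > yelaker > yelaher > yeleher  (by unconditioned shift, intervocalic lenition, vowel merger)
Wigor: *gelaker > gelakel > gelagel > gelogel  (by unconditioned shift, intervocalic voicing, vowel merger)
Antore: *gelaker > gelakel > yelakel  (by unconditioned shift, unconditioned shift)
No other proto-form is consistent with every reflex, so the reconstruction is *gelaker.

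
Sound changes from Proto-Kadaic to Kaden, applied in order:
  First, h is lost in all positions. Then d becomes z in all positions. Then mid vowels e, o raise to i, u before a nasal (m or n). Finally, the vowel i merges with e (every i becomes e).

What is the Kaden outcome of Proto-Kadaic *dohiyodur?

zoeyozur

Kaden: *dohiyodur > doiyodur > zoiyozur > zoeyozur  (by h-loss, unconditioned shift, vowel merger)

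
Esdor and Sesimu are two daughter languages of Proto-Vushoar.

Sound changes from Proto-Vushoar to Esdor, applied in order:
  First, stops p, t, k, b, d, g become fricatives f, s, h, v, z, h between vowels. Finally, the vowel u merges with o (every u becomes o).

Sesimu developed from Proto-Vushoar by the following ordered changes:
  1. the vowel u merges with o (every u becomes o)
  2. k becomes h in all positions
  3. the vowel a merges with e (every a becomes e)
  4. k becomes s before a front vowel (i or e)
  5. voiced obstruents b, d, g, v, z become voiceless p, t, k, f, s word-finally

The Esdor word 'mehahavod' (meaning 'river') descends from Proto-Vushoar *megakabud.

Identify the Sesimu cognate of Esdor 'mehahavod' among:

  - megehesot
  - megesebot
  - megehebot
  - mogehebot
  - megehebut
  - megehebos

megehebot

Sesimu: *megakabud > megakabod > megahabod > megehebod > megehebot  (by vowel merger, unconditioned shift, vowel merger, final devoicing)
Only 'megehebot' matches the regular Sesimu development of *megakabud.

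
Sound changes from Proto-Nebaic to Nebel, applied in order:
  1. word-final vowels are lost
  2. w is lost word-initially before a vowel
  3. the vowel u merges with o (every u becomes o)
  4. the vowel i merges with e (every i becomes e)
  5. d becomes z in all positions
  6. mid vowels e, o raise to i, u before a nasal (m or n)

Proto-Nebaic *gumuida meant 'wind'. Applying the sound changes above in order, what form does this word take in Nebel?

gumoez

Nebel: start from *gumuida.
  rule 1 (apocope): gumuida → gumuid
  rule 2: no change — gumuid
  rule 3 (vowel merger): gumuid → gomoid
  rule 4 (vowel merger): gomoid → gomoed
  rule 5 (unconditioned shift): gomoed → gomoez
  rule 6 (pre-nasal raising): gomoez → gumoez
  ⇒ Nebel gumoez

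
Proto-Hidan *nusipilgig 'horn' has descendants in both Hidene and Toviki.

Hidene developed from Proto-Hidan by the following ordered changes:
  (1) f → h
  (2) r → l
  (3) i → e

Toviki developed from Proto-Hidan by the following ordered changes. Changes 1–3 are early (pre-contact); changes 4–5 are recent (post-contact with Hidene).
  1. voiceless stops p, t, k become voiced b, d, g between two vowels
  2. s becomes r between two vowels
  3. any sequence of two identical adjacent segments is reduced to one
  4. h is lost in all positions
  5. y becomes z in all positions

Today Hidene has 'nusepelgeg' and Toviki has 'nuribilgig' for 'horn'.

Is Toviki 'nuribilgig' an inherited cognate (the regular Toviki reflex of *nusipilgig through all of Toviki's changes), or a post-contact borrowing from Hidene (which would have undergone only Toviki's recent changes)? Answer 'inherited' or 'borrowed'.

inherited

If inherited, *nusipilgig would pass through all of Toviki's changes:
Toviki: start from *nusipilgig.
  rule 1 (intervocalic voicing): nusipilgig → nusibilgig
  rule 2 (rhotacism): nusibilgig → nuribilgig
  rule 3: no change — nuribilgig
  rule 4: no change — nuribilgig
  rule 5: no change — nuribilgig
  ⇒ Toviki nuribilgig
If borrowed from Hidene 'nusepelgeg' after the early changes, it would undergo only the recent ones:
  rule 4 (h-loss): no change (nusepelgeg)
  rule 5 (unconditioned shift): no change (nusepelgeg)
  ⇒ as a loan: nusepelgeg
Toviki 'nuribilgig' matches the inherited outcome exactly, so it is an inherited cognate, not a loan.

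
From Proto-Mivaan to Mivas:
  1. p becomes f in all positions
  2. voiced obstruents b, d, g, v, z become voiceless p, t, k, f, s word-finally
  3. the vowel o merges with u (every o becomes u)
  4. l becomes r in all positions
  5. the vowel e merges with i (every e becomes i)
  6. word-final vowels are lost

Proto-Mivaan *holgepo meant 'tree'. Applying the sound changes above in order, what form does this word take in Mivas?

Mivas: *holgepo > holgefo > hulgefu > hurgefu > hurgifu > hurgif  (by unconditioned shift, vowel merger, unconditioned shift, vowel merger, apocope)

hurgif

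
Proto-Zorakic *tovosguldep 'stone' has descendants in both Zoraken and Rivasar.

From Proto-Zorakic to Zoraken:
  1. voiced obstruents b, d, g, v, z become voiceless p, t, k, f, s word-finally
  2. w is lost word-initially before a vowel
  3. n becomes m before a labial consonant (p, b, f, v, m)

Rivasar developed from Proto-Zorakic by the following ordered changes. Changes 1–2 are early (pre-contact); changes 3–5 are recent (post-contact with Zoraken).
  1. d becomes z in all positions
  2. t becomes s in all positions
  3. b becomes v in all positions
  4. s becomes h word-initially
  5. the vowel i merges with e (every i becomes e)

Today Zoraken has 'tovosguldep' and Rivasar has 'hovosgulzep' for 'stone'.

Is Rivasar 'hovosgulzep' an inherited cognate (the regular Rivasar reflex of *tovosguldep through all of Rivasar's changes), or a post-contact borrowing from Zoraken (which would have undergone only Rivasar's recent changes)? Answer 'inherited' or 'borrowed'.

If inherited, *tovosguldep would pass through all of Rivasar's changes:
Rivasar: start from *tovosguldep.
  rule 1 (unconditioned shift): tovosguldep → tovosgulzep
  rule 2 (unconditioned shift): tovosgulzep → sovosgulzep
  rule 3: no change — sovosgulzep
  rule 4 (debuccalisation): sovosgulzep → hovosgulzep
  rule 5: no change — hovosgulzep
  ⇒ Rivasar hovosgulzep
If borrowed from Zoraken 'tovosguldep' after the early changes, it would undergo only the recent ones:
  rule 3 (unconditioned shift): no change (tovosguldep)
  rule 4 (debuccalisation): no change (tovosguldep)
  rule 5 (vowel merger): no change (tovosguldep)
  ⇒ as a loan: tovosguldep
Rivasar 'hovosgulzep' matches the inherited outcome exactly, so it is an inherited cognate, not a loan.

inherited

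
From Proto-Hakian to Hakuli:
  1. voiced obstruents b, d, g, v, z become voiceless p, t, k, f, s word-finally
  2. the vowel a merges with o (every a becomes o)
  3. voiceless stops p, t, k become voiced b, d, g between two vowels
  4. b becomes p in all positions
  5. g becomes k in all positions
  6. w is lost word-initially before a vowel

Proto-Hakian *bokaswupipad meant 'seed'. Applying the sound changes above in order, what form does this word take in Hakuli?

Hakuli: *bokaswupipad
  bokaswupipad → bokaswupipat   [final devoicing]
  bokaswupipat → bokoswupipot   [vowel merger]
  bokoswupipot → bogoswubibot   [intervocalic voicing]
  bogoswubibot → pogoswupipot   [unconditioned shift]
  pogoswupipot → pokoswupipot   [unconditioned shift]
  pokoswupipot (rule 6 does not apply)
  giving Hakuli pokoswupipot.

pokoswupipot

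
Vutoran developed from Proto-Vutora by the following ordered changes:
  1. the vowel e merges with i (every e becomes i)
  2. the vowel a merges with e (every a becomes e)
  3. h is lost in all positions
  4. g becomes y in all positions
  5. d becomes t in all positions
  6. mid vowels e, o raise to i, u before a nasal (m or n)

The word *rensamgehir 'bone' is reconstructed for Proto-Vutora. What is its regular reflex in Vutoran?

rinsimyiir

Vutoran: *rensamgehir > rinsamgihir > rinsemgihir > rinsemgiir > rinsemyiir > rinsimyiir  (by vowel merger, vowel merger, h-loss, unconditioned shift, pre-nasal raising)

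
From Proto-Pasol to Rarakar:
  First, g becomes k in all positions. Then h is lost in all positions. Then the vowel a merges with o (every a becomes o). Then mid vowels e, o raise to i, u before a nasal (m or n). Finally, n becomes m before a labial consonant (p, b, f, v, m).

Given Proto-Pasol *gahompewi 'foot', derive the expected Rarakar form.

Rarakar: start from *gahompewi.
  rule 1 (unconditioned shift): gahompewi → kahompewi
  rule 2 (h-loss): kahompewi → kaompewi
  rule 3 (vowel merger): kaompewi → koompewi
  rule 4 (pre-nasal raising): koompewi → koumpewi
  rule 5: no change — koumpewi
  ⇒ Rarakar koumpewi

koumpewi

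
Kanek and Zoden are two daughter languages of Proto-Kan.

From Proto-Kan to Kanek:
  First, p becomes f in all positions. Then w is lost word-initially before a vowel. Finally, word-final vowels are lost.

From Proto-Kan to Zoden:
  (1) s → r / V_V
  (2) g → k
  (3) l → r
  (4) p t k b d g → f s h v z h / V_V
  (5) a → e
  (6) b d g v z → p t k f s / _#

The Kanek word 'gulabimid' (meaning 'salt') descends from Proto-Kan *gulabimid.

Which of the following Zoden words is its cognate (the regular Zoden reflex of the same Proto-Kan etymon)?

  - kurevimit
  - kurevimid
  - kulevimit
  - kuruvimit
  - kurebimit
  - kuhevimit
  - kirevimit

kurevimit

Zoden: *gulabimid
  gulabimid (rule 1 does not apply)
  gulabimid → kulabimid   [unconditioned shift]
  kulabimid → kurabimid   [unconditioned shift]
  kurabimid → kuravimid   [intervocalic lenition]
  kuravimid → kurevimid   [vowel merger]
  kurevimid → kurevimit   [final devoicing]
  giving Zoden kurevimit.
Among the options, 'kurevimit' alone shows every Zoden change applied in order.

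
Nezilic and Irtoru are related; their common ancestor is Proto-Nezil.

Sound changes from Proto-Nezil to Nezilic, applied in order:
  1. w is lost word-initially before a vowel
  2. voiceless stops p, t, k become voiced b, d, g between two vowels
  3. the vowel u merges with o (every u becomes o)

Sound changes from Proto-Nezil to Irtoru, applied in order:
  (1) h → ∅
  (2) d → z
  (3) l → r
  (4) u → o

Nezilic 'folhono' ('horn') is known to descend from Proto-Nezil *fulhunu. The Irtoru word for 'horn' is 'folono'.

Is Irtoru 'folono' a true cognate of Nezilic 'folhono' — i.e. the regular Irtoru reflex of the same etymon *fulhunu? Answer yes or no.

no

Derive the expected Irtoru reflex of *fulhunu:
Irtoru: *fulhunu > fulunu > furunu > forono  (by h-loss, unconditioned shift, vowel merger)
The regular Irtoru reflex would be 'forono', but the attested form is 'folono'. The correspondence is irregular, so they are not cognates (the Irtoru form has a different source).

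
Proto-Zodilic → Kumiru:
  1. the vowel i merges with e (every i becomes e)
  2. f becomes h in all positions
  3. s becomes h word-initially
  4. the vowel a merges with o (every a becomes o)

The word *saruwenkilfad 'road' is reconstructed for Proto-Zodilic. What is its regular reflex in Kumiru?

horuwenkelhod

Kumiru: *saruwenkilfad
  saruwenkilfad → saruwenkelfad   [vowel merger]
  saruwenkelfad → saruwenkelhad   [unconditioned shift]
  saruwenkelhad → haruwenkelhad   [debuccalisation]
  haruwenkelhad → horuwenkelhod   [vowel merger]
  giving Kumiru horuwenkelhod.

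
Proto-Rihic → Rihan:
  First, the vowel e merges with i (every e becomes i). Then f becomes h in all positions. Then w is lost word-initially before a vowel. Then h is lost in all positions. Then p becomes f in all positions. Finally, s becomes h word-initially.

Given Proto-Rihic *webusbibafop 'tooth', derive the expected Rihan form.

ibusbibaof

Rihan: start from *webusbibafop.
  rule 1 (vowel merger): webusbibafop → wibusbibafop
  rule 2 (unconditioned shift): wibusbibafop → wibusbibahop
  rule 3 (glide loss): wibusbibahop → ibusbibahop
  rule 4 (h-loss): ibusbibahop → ibusbibaop
  rule 5 (unconditioned shift): ibusbibaop → ibusbibaof
  rule 6: no change — ibusbibaof
  ⇒ Rihan ibusbibaof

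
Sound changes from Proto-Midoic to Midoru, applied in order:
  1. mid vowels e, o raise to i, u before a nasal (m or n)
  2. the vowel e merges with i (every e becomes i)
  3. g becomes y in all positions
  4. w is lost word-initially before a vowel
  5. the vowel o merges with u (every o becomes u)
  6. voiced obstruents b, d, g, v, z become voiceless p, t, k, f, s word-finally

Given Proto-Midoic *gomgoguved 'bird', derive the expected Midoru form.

yumyuyuvit

Midoru: start from *gomgoguved.
  rule 1 (pre-nasal raising): gomgoguved → gumgoguved
  rule 2 (vowel merger): gumgoguved → gumgoguvid
  rule 3 (unconditioned shift): gumgoguvid → yumyoyuvid
  rule 4: no change — yumyoyuvid
  rule 5 (vowel merger): yumyoyuvid → yumyuyuvid
  rule 6 (final devoicing): yumyuyuvid → yumyuyuvit
  ⇒ Midoru yumyuyuvit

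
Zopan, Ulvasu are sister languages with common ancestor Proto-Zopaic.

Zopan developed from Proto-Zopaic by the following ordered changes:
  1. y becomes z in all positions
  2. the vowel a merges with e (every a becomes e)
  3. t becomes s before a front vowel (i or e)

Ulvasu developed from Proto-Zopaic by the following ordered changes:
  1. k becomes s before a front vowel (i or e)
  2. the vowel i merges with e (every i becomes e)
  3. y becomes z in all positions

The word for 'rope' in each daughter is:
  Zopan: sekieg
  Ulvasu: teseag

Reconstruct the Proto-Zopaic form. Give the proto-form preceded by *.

*tekiag

Position 4: Zopan has i, Ulvasu has e. Zopan preserves i here (none of its changes turn any other segment into i), so the proto-segment is *i.
Position 3: Zopan has k, Ulvasu has s. Zopan preserves k here (none of its changes turn any other segment into k), so the proto-segment is *k.
Position 5: Zopan has e, Ulvasu has a. Ulvasu preserves a here (none of its changes turn any other segment into a), so the proto-segment is *a.
This points to *tekiag. Verify forward in each daughter:
Zopan: start from *tekiag.
  rule 1: no change — tekiag
  rule 2 (vowel merger): tekiag → tekieg
  rule 3 (palatalisation): tekieg → sekieg
  ⇒ Zopan sekieg
Ulvasu: *tekiag
  tekiag → tesiag   [palatalisation]
  tesiag → teseag   [vowel merger]
  teseag (rule 3 does not apply)
  giving Ulvasu teseag.
Only *tekiag yields all of Zopan sekieg, Ulvasu teseag.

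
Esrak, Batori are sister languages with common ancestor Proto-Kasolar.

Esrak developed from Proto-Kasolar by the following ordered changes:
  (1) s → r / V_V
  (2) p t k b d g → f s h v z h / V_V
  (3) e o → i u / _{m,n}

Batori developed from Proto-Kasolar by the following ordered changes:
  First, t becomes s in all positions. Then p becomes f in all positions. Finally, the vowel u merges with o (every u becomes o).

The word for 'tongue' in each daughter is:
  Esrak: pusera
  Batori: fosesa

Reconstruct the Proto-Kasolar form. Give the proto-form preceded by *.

*putesa

Position 3: Esrak has s, Batori has s. Taking the neighbouring segments as reconstructed: Esrak s can only go back to *t; Batori s could go back to *t or *s — the one source consistent with every daughter is *t.
Position 5: Esrak has r, Batori has s. Taking the neighbouring segments as reconstructed: Esrak r could go back to *s or *r; Batori s could go back to *t or *s — the one source consistent with every daughter is *s.
Position 1: Esrak has p, Batori has f. Esrak preserves p here (none of its changes turn any other segment into p), so the proto-segment is *p.
This points to *putesa. Verify forward in each daughter:
Esrak: start from *putesa.
  rule 1 (rhotacism): putesa → putera
  rule 2 (intervocalic lenition): putera → pusera
  rule 3: no change — pusera
  ⇒ Esrak pusera
Batori: start from *putesa.
  rule 1 (unconditioned shift): putesa → pusesa
  rule 2 (unconditioned shift): pusesa → fusesa
  rule 3 (vowel merger): fusesa → fosesa
  ⇒ Batori fosesa
Only *putesa yields all of Esrak pusera, Batori fosesa.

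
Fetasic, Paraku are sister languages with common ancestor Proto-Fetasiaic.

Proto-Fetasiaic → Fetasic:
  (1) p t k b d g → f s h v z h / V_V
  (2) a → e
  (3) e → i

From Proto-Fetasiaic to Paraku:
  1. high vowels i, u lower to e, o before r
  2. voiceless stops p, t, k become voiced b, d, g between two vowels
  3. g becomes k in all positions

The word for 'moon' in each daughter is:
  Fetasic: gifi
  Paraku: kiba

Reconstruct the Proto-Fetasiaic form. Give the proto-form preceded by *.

Position 3: Fetasic has f, Paraku has b. Taking the neighbouring segments as reconstructed: Fetasic f could go back to *p or *f; Paraku b could go back to *p or *b — the one source consistent with every daughter is *p.
Position 4: Fetasic has i, Paraku has a. Paraku preserves a here (none of its changes turn any other segment into a), so the proto-segment is *a.
Position 1: Fetasic has g, Paraku has k. Fetasic preserves g here (none of its changes turn any other segment into g), so the proto-segment is *g.
The remaining positions agree across the daughters. Check the candidate against every language:
Fetasic: *gipa > gifa > gife > gifi  (by intervocalic lenition, vowel merger, vowel merger)
Paraku: *gipa > giba > kiba  (by intervocalic voicing, unconditioned shift)
Only *gipa yields all of Fetasic gifi, Paraku kiba.

*gipa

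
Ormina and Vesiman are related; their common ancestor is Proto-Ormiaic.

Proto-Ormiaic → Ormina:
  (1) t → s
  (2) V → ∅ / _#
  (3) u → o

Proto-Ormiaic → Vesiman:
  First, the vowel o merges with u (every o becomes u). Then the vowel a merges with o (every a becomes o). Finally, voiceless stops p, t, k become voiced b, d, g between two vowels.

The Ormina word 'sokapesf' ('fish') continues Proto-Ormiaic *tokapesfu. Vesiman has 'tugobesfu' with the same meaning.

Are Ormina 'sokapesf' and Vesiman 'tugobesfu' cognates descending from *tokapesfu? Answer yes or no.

Derive the expected Vesiman reflex of *tokapesfu:
Vesiman: *tokapesfu
  tokapesfu → tukapesfu   [vowel merger]
  tukapesfu → tukopesfu   [vowel merger]
  tukopesfu → tugobesfu   [intervocalic voicing]
  giving Vesiman tugobesfu.
Vesiman 'tugobesfu' matches the regular reflex exactly, so the pair is cognate.

yes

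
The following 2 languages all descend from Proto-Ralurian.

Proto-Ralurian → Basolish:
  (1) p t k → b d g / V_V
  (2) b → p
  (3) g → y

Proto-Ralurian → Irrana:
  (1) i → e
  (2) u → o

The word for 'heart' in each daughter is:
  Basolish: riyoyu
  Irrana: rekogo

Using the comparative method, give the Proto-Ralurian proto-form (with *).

Position 6: Basolish has u, Irrana has o. Basolish preserves u here (none of its changes turn any other segment into u), so the proto-segment is *u.
Position 2: Basolish has i, Irrana has e. Basolish preserves i here (none of its changes turn any other segment into i), so the proto-segment is *i.
Position 5: Basolish has y, Irrana has g. Irrana preserves g here (none of its changes turn any other segment into g), so the proto-segment is *g.
Verify the candidate proto-form against each daughter:
Basolish: *rikogu > rigogu > riyoyu  (by intervocalic voicing, unconditioned shift)
Irrana: *rikogu > rekogu > rekogo  (by vowel merger, vowel merger)
*rikogu is the unique common source.

*rikogu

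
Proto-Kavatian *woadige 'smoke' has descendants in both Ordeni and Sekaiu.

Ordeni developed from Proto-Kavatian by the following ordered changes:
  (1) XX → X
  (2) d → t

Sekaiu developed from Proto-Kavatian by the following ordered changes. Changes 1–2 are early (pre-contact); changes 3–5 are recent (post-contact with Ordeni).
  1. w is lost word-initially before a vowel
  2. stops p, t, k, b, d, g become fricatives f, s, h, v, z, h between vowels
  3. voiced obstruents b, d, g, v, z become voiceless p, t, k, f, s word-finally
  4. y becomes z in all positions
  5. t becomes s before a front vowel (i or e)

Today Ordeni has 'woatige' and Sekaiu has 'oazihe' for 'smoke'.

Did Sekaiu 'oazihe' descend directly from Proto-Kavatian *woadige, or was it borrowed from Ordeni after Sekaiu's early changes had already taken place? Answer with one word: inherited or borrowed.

If inherited, *woadige would pass through all of Sekaiu's changes:
Sekaiu: *woadige
  woadige → oadige   [glide loss]
  oadige → oazihe   [intervocalic lenition]
  oazihe (rule 3 does not apply)
  oazihe (rule 4 does not apply)
  oazihe (rule 5 does not apply)
  giving Sekaiu oazihe.
If borrowed from Ordeni 'woatige' after the early changes, it would undergo only the recent ones:
  rule 3 (final devoicing): no change (woatige)
  rule 4 (unconditioned shift): no change (woatige)
  rule 5 (palatalisation): woatige → woasige
  ⇒ as a loan: woasige
Sekaiu 'oazihe' matches the inherited outcome exactly, so it is an inherited cognate, not a loan.

inherited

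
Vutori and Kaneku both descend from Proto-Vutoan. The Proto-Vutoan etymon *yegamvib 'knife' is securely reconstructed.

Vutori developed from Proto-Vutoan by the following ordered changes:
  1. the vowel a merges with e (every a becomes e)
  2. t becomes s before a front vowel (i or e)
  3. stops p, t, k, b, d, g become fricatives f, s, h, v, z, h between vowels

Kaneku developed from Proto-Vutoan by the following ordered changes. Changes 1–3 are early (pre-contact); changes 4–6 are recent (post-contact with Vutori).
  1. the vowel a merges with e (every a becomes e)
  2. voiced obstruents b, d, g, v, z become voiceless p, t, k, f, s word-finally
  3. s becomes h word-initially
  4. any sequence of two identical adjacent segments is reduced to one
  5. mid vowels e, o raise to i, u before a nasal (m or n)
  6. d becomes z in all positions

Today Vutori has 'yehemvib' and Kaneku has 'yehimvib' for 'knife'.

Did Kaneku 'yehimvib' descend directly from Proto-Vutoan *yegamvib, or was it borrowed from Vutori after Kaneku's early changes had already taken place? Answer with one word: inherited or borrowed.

borrowed

If inherited, *yegamvib would pass through all of Kaneku's changes:
Kaneku: *yegamvib > yegemvib > yegemvip > yegimvip  (by vowel merger, final devoicing, pre-nasal raising)
If borrowed from Vutori 'yehemvib' after the early changes, it would undergo only the recent ones:
  rule 4 (degemination): no change (yehemvib)
  rule 5 (pre-nasal raising): yehemvib → yehimvib
  rule 6 (unconditioned shift): no change (yehimvib)
  ⇒ as a loan: yehimvib
Kaneku 'yehimvib' matches the loan outcome 'yehimvib', not the inherited 'yegimvip' — it skipped the early Kaneku changes, so it was borrowed from Vutori.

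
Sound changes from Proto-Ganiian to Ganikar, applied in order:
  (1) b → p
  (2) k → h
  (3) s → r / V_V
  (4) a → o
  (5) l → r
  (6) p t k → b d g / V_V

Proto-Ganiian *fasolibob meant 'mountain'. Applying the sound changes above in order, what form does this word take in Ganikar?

Ganikar: start from *fasolibob.
  rule 1 (unconditioned shift): fasolibob → fasolipop
  rule 2: no change — fasolipop
  rule 3 (rhotacism): fasolipop → farolipop
  rule 4 (vowel merger): farolipop → forolipop
  rule 5 (unconditioned shift): forolipop → fororipop
  rule 6 (intervocalic voicing): fororipop → fororibop
  ⇒ Ganikar fororibop

fororibop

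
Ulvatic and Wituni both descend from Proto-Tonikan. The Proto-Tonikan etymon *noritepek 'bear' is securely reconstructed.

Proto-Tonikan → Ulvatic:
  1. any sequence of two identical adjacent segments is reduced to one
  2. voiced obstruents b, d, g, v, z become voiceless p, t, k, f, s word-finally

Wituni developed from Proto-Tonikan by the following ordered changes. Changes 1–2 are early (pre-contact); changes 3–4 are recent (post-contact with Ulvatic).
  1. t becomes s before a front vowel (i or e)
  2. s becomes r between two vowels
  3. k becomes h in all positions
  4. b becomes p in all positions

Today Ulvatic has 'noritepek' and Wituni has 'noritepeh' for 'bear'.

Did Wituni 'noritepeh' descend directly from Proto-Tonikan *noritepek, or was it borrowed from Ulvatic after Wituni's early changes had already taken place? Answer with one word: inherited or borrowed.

If inherited, *noritepek would pass through all of Wituni's changes:
Wituni: *noritepek
  noritepek → norisepek   [palatalisation]
  norisepek → norirepek   [rhotacism]
  norirepek → norirepeh   [unconditioned shift]
  norirepeh (rule 4 does not apply)
  giving Wituni norirepeh.
If borrowed from Ulvatic 'noritepek' after the early changes, it would undergo only the recent ones:
  rule 3 (unconditioned shift): noritepek → noritepeh
  rule 4 (unconditioned shift): no change (noritepeh)
  ⇒ as a loan: noritepeh
Wituni 'noritepeh' matches the loan outcome 'noritepeh', not the inherited 'norirepeh' — it skipped the early Wituni changes, so it was borrowed from Ulvatic.

borrowed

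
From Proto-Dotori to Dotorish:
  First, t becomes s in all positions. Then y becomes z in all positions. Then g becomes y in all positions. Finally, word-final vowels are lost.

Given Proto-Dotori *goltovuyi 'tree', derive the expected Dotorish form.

yolsovuz

Dotorish: *goltovuyi > golsovuyi > golsovuzi > yolsovuzi > yolsovuz  (by unconditioned shift, unconditioned shift, unconditioned shift, apocope)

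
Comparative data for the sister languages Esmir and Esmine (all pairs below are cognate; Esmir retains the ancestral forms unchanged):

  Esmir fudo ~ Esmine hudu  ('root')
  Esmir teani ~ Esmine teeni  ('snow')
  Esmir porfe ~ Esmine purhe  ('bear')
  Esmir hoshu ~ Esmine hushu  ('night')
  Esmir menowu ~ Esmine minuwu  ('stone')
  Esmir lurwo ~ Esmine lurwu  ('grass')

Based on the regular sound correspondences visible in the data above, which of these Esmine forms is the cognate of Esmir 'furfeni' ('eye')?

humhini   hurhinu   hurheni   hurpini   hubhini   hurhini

fudo ~ hudu — Esmir f corresponds to Esmine h word-initially before a back vowel.
porfe ~ purhe — Esmir f corresponds to Esmine h after a consonant, before a front vowel.
menowu ~ minuwu — Esmir e corresponds to Esmine i after a consonant, before a nasal.
Applying these to Esmir 'furfeni':
  furfeni → hurfeni   (f→h word-initially before a back vowel)
  hurfeni → hurheni   (f→h after a consonant, before a front vowel)
  hurheni → hurhini   (e→i after a consonant, before a nasal)
So the Esmine cognate is 'hurhini'.

hurhini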